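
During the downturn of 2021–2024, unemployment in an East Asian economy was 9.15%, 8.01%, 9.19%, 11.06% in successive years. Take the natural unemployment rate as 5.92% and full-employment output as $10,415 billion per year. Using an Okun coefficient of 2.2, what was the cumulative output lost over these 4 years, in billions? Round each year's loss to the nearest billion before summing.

$3,146 billion

Year 2021: gap = -2.2 × (9.15 - 5.92) = -7.106%, loss ≈ 10415 × 7.106/100 ≈ 740.
Year 2022: gap = -2.2 × (8.01 - 5.92) = -4.598%, loss ≈ 10415 × 4.598/100 ≈ 479.
Year 2023: gap = -2.2 × (9.19 - 5.92) = -7.194%, loss ≈ 10415 × 7.194/100 ≈ 749.
Year 2024: gap = -2.2 × (11.06 - 5.92) = -11.308%, loss ≈ 10415 × 11.308/100 ≈ 1178.
Total lost output = 740 + 479 + 749 + 1178 = 3146 billion.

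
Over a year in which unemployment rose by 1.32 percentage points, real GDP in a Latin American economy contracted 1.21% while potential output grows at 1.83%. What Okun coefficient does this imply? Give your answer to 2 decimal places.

β ≈ 2.30

Growth form: g_Y = g_Y* - β × Δu, so β = (g_Y* - g_Y)/Δu.
β = (1.83 + 1.21)/1.32 = 3.04/1.32 = 2.30.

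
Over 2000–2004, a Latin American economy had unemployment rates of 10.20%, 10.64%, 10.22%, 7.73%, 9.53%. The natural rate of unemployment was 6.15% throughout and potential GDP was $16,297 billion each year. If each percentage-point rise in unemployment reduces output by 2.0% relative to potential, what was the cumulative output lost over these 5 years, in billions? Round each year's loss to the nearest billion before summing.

$5,727 billion

Year 2000: gap = -2.0 × (10.2 - 6.15) = -8.1%, loss ≈ 16297 × 8.1/100 ≈ 1320.
Year 2001: gap = -2.0 × (10.64 - 6.15) = -8.98%, loss ≈ 16297 × 8.98/100 ≈ 1463.
Year 2002: gap = -2.0 × (10.22 - 6.15) = -8.14%, loss ≈ 16297 × 8.14/100 ≈ 1327.
Year 2003: gap = -2.0 × (7.73 - 6.15) = -3.16%, loss ≈ 16297 × 3.16/100 ≈ 515.
Year 2004: gap = -2.0 × (9.53 - 6.15) = -6.76%, loss ≈ 16297 × 6.76/100 ≈ 1102.
Total lost output = 1320 + 1463 + 1327 + 515 + 1102 = 5727 billion.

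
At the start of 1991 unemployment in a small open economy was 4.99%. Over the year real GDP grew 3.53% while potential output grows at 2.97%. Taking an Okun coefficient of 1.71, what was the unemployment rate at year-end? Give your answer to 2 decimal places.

Growth-rate Okun's law: g_Y = g_Y* - β × Δu, so Δu = (g_Y* - g_Y)/β.
Δu = (2.97 - 3.53)/1.71 = -0.56/1.71 = -0.33 percentage points.
Year-end unemployment = 4.99 - 0.33 = 4.66%.

4.66%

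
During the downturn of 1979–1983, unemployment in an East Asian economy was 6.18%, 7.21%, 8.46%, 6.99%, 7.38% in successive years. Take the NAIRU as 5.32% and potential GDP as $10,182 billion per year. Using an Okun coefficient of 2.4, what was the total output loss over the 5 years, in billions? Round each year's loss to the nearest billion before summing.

Year 1979: gap = -2.4 × (6.18 - 5.32) = -2.064%, loss ≈ 10182 × 2.064/100 ≈ 210.
Year 1980: gap = -2.4 × (7.21 - 5.32) = -4.536%, loss ≈ 10182 × 4.536/100 ≈ 462.
Year 1981: gap = -2.4 × (8.46 - 5.32) = -7.536%, loss ≈ 10182 × 7.536/100 ≈ 767.
Year 1982: gap = -2.4 × (6.99 - 5.32) = -4.008%, loss ≈ 10182 × 4.008/100 ≈ 408.
Year 1983: gap = -2.4 × (7.38 - 5.32) = -4.944%, loss ≈ 10182 × 4.944/100 ≈ 503.
Total lost output = 210 + 462 + 767 + 408 + 503 = 2350 billion.

$2,350 billion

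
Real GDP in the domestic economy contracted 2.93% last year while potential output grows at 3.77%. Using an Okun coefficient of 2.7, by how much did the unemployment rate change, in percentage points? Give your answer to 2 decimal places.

2.48 percentage points

Growth-rate Okun's law: g_Y = g_Y* - β × Δu, so Δu = (g_Y* - g_Y)/β.
Δu = (3.77 + 2.93)/2.7 = 6.7/2.7 = 2.48 percentage points.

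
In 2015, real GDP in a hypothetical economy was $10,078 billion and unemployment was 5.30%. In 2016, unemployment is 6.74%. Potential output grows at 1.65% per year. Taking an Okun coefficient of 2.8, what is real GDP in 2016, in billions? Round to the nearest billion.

Δu = 6.74 - 5.3 = 1.44 points.
Okun's law (growth form): g_Y = g_Y* - β × Δu = 1.65 - 2.8 × (1.44) = 1.65 - 4.032 = -2.382%.
Real GDP in the next year = 10078 × (1 - 2.382/100) = 10078 × 0.97618 ≈ 9838 billion.

$9,838 billion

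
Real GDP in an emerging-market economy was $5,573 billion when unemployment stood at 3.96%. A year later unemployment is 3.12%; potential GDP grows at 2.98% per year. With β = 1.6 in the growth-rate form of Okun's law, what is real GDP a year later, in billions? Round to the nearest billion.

Δu = 3.12 - 3.96 = -0.84 points.
Okun's law (growth form): g_Y = g_Y* - β × Δu = 2.98 - 1.6 × (-0.84) = 2.98 + 1.344 = 4.324%.
Real GDP in the next year = 5573 × (1 + 4.324/100) = 5573 × 1.04324 ≈ 5814 billion.

$5,814 billion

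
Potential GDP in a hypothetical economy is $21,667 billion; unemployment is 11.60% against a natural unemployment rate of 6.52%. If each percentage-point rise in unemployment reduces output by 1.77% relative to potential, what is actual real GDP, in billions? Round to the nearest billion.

$19,719 billion

Unemployment gap = 11.6 - 6.52 = 5.08 points, so the output gap is -1.77 × 5.08 = -8.9916%.
Actual GDP = 21667 × (1 - 8.9916/100) = 21667 × 0.910084 ≈ 19719 billion.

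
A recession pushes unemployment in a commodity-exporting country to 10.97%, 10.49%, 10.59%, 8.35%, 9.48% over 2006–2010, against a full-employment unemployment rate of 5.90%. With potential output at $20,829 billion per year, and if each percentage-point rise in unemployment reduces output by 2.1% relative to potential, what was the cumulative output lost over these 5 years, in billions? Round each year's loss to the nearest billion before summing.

$8,915 billion

Year 2006: gap = -2.1 × (10.97 - 5.9) = -10.647%, loss ≈ 20829 × 10.647/100 ≈ 2218.
Year 2007: gap = -2.1 × (10.49 - 5.9) = -9.639%, loss ≈ 20829 × 9.639/100 ≈ 2008.
Year 2008: gap = -2.1 × (10.59 - 5.9) = -9.849%, loss ≈ 20829 × 9.849/100 ≈ 2051.
Year 2009: gap = -2.1 × (8.35 - 5.9) = -5.145%, loss ≈ 20829 × 5.145/100 ≈ 1072.
Year 2010: gap = -2.1 × (9.48 - 5.9) = -7.518%, loss ≈ 20829 × 7.518/100 ≈ 1566.
Total lost output = 2218 + 2008 + 2051 + 1072 + 1566 = 8915 billion.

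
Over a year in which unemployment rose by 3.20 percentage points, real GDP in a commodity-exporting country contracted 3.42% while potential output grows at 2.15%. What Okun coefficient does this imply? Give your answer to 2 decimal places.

β ≈ 1.74

Growth form: g_Y = g_Y* - β × Δu, so β = (g_Y* - g_Y)/Δu.
β = (2.15 + 3.42)/3.20 = 5.57/3.20 = 1.74.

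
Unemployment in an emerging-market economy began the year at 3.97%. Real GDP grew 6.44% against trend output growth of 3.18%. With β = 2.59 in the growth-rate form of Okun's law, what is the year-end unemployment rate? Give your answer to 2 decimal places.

2.71%

Growth-rate Okun's law: g_Y = g_Y* - β × Δu, so Δu = (g_Y* - g_Y)/β.
Δu = (3.18 - 6.44)/2.59 = -3.26/2.59 = -1.26 percentage points.
Year-end unemployment = 3.97 - 1.26 = 2.71%.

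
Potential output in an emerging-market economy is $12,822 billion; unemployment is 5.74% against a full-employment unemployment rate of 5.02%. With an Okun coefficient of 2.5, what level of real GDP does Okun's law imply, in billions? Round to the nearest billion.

$12,591 billion

Unemployment gap = 5.74 - 5.02 = 0.72 points, so the output gap is -2.5 × 0.72 = -1.8%.
Actual GDP = 12822 × (1 - 1.8/100) = 12822 × 0.982 ≈ 12591 billion.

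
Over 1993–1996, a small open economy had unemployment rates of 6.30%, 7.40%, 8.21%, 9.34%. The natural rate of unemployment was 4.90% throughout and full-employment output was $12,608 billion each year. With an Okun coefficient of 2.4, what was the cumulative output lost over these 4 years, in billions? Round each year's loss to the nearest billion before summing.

$3,526 billion

Year 1993: gap = -2.4 × (6.3 - 4.9) = -3.36%, loss ≈ 12608 × 3.36/100 ≈ 424.
Year 1994: gap = -2.4 × (7.4 - 4.9) = -6%, loss ≈ 12608 × 6/100 ≈ 756.
Year 1995: gap = -2.4 × (8.21 - 4.9) = -7.944%, loss ≈ 12608 × 7.944/100 ≈ 1002.
Year 1996: gap = -2.4 × (9.34 - 4.9) = -10.656%, loss ≈ 12608 × 10.656/100 ≈ 1344.
Total lost output = 424 + 756 + 1002 + 1344 = 3526 billion.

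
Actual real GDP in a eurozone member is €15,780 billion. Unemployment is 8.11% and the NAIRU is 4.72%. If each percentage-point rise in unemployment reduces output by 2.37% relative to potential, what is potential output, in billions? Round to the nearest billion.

€17,159 billion

Unemployment gap = 8.11 - 4.72 = 3.39 points, so output gap = -2.37 × 3.39 = -8.0343%.
Since Y = Y* × (1 + gap/100), Y* = 15780/0.919657 ≈ 17159 billion.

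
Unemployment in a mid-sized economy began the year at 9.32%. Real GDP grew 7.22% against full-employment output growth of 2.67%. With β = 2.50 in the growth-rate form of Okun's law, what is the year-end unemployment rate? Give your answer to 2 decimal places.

Growth-rate Okun's law: g_Y = g_Y* - β × Δu, so Δu = (g_Y* - g_Y)/β.
Δu = (2.67 - 7.22)/2.50 = -4.55/2.50 = -1.82 percentage points.
Year-end unemployment = 9.32 - 1.82 = 7.50%.

7.50%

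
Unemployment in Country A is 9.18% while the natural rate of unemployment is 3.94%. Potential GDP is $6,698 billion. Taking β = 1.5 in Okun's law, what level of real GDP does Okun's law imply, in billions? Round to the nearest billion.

$6,172 billion

Unemployment gap = 9.18 - 3.94 = 5.24 points, so the output gap is -1.5 × 5.24 = -7.86%.
Actual GDP = 6698 × (1 - 7.86/100) = 6698 × 0.9214 ≈ 6172 billion.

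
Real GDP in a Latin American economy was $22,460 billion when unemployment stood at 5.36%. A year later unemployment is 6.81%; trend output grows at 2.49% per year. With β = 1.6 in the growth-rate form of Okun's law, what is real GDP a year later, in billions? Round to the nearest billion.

Δu = 6.81 - 5.36 = 1.45 points.
Okun's law (growth form): g_Y = g_Y* - β × Δu = 2.49 - 1.6 × (1.45) = 2.49 - 2.32 = 0.17%.
Real GDP in the next year = 22460 × (1 + 0.17/100) = 22460 × 1.0017 ≈ 22498 billion.

$22,498 billion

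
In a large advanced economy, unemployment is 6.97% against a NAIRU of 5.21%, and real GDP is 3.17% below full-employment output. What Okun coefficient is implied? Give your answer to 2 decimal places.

β ≈ 1.80

Okun's law: output gap = -β × (u - u*).
-3.17 = -β × (6.97 - 5.21) = -β × 1.76, so β = 3.17/1.76 = 1.80.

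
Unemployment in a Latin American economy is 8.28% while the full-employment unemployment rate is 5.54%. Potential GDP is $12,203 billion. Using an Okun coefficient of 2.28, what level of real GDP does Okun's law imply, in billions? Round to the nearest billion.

$11,441 billion

Unemployment gap = 8.28 - 5.54 = 2.74 points, so the output gap is -2.28 × 2.74 = -6.2472%.
Actual GDP = 12203 × (1 - 6.2472/100) = 12203 × 0.937528 ≈ 11441 billion.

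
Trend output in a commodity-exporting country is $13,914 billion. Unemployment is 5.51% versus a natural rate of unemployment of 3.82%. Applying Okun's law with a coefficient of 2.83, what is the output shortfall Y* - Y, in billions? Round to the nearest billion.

Output gap = -2.83 × (5.51 - 3.82) = -2.83 × 1.69 = -4.7827%.
Actual GDP ≈ 13914 × 0.952173 ≈ 13249 billion, so the shortfall is 13914 - 13249 = 665 billion.

$665 billion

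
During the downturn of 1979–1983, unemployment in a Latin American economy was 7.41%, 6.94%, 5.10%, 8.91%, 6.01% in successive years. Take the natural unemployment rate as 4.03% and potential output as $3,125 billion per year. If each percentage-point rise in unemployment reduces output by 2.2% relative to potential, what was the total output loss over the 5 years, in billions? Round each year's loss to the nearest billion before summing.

Year 1979: gap = -2.2 × (7.41 - 4.03) = -7.436%, loss ≈ 3125 × 7.436/100 ≈ 232.
Year 1980: gap = -2.2 × (6.94 - 4.03) = -6.402%, loss ≈ 3125 × 6.402/100 ≈ 200.
Year 1981: gap = -2.2 × (5.1 - 4.03) = -2.354%, loss ≈ 3125 × 2.354/100 ≈ 74.
Year 1982: gap = -2.2 × (8.91 - 4.03) = -10.736%, loss ≈ 3125 × 10.736/100 ≈ 336.
Year 1983: gap = -2.2 × (6.01 - 4.03) = -4.356%, loss ≈ 3125 × 4.356/100 ≈ 136.
Total lost output = 232 + 200 + 74 + 336 + 136 = 978 billion.

$978 billion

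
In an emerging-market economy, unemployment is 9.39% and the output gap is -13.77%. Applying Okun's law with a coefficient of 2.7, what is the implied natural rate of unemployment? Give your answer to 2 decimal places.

4.29%

From Okun's law, u - u* = -(output gap)/β = -(-13.77)/2.7 = 5.1 points.
So u* = 9.39 - 5.1 = 4.29%.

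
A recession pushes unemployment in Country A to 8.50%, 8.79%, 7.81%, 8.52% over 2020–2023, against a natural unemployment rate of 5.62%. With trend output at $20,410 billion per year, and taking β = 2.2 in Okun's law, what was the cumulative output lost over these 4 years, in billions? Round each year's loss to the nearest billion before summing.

$5,001 billion

Year 2020: gap = -2.2 × (8.5 - 5.62) = -6.336%, loss ≈ 20410 × 6.336/100 ≈ 1293.
Year 2021: gap = -2.2 × (8.79 - 5.62) = -6.974%, loss ≈ 20410 × 6.974/100 ≈ 1423.
Year 2022: gap = -2.2 × (7.81 - 5.62) = -4.818%, loss ≈ 20410 × 4.818/100 ≈ 983.
Year 2023: gap = -2.2 × (8.52 - 5.62) = -6.38%, loss ≈ 20410 × 6.38/100 ≈ 1302.
Total lost output = 1293 + 1423 + 983 + 1302 = 5001 billion.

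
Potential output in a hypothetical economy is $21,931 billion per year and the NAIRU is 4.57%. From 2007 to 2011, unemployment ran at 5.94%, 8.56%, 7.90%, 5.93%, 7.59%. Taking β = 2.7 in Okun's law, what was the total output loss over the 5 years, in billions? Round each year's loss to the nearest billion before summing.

Year 2007: gap = -2.7 × (5.94 - 4.57) = -3.699%, loss ≈ 21931 × 3.699/100 ≈ 811.
Year 2008: gap = -2.7 × (8.56 - 4.57) = -10.773%, loss ≈ 21931 × 10.773/100 ≈ 2363.
Year 2009: gap = -2.7 × (7.9 - 4.57) = -8.991%, loss ≈ 21931 × 8.991/100 ≈ 1972.
Year 2010: gap = -2.7 × (5.93 - 4.57) = -3.672%, loss ≈ 21931 × 3.672/100 ≈ 805.
Year 2011: gap = -2.7 × (7.59 - 4.57) = -8.154%, loss ≈ 21931 × 8.154/100 ≈ 1788.
Total lost output = 811 + 2363 + 1972 + 805 + 1788 = 7739 billion.

$7,739 billion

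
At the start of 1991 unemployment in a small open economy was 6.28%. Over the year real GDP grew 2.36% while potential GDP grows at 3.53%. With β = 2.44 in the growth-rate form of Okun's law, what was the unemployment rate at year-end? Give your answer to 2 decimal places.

6.76%

Growth-rate Okun's law: g_Y = g_Y* - β × Δu, so Δu = (g_Y* - g_Y)/β.
Δu = (3.53 - 2.36)/2.44 = 1.17/2.44 = 0.48 percentage points.
Year-end unemployment = 6.28 + 0.48 = 6.76%.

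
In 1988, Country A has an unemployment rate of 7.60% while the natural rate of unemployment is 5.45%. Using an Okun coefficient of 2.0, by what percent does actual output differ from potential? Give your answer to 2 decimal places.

The unemployment gap is 7.6 - 5.45 = 2.15 percentage points.
Okun's law gives an output gap of -2 × 2.15 = -4.3%, i.e. 4.30% below potential.

-4.30%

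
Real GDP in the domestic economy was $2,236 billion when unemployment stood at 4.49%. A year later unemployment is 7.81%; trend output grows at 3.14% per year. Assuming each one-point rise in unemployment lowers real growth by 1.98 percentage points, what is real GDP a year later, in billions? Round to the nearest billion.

Δu = 7.81 - 4.49 = 3.32 points.
Okun's law (growth form): g_Y = g_Y* - β × Δu = 3.14 - 1.98 × (3.32) = 3.14 - 6.5736 = -3.4336%.
Real GDP in the next year = 2236 × (1 - 3.4336/100) = 2236 × 0.965664 ≈ 2159 billion.

$2,159 billion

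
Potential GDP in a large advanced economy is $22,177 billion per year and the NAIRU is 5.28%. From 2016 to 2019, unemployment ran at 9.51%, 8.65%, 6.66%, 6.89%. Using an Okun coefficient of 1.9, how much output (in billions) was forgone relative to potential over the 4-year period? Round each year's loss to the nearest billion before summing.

Year 2016: gap = -1.9 × (9.51 - 5.28) = -8.037%, loss ≈ 22177 × 8.037/100 ≈ 1782.
Year 2017: gap = -1.9 × (8.65 - 5.28) = -6.403%, loss ≈ 22177 × 6.403/100 ≈ 1420.
Year 2018: gap = -1.9 × (6.66 - 5.28) = -2.622%, loss ≈ 22177 × 2.622/100 ≈ 581.
Year 2019: gap = -1.9 × (6.89 - 5.28) = -3.059%, loss ≈ 22177 × 3.059/100 ≈ 678.
Total lost output = 1782 + 1420 + 581 + 678 = 4461 billion.

$4,461 billion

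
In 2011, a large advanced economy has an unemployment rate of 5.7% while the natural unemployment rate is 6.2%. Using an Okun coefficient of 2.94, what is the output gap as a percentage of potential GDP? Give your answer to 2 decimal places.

The unemployment gap is 5.7 - 6.2 = -0.5 percentage points.
Okun's law gives an output gap of -2.94 × (-0.5) = 1.47%, i.e. 1.47% above potential.

1.47%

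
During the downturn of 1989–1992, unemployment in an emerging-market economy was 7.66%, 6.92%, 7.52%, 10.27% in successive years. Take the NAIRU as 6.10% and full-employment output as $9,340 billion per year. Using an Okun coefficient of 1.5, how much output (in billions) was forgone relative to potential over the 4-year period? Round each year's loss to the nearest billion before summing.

$1,117 billion

Year 1989: gap = -1.5 × (7.66 - 6.1) = -2.34%, loss ≈ 9340 × 2.34/100 ≈ 219.
Year 1990: gap = -1.5 × (6.92 - 6.1) = -1.23%, loss ≈ 9340 × 1.23/100 ≈ 115.
Year 1991: gap = -1.5 × (7.52 - 6.1) = -2.13%, loss ≈ 9340 × 2.13/100 ≈ 199.
Year 1992: gap = -1.5 × (10.27 - 6.1) = -6.255%, loss ≈ 9340 × 6.255/100 ≈ 584.
Total lost output = 219 + 115 + 199 + 584 = 1117 billion.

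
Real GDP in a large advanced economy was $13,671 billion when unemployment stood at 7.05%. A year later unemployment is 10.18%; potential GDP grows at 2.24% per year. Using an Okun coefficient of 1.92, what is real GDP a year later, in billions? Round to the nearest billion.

Δu = 10.18 - 7.05 = 3.13 points.
Okun's law (growth form): g_Y = g_Y* - β × Δu = 2.24 - 1.92 × (3.13) = 2.24 - 6.0096 = -3.7696%.
Real GDP in the next year = 13671 × (1 - 3.7696/100) = 13671 × 0.962304 ≈ 13156 billion.

$13,156 billion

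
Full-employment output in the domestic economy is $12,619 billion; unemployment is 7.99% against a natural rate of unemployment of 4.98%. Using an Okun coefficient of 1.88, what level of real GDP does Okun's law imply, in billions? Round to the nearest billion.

$11,905 billion

Unemployment gap = 7.99 - 4.98 = 3.01 points, so the output gap is -1.88 × 3.01 = -5.6588%.
Actual GDP = 12619 × (1 - 5.6588/100) = 12619 × 0.943412 ≈ 11905 billion.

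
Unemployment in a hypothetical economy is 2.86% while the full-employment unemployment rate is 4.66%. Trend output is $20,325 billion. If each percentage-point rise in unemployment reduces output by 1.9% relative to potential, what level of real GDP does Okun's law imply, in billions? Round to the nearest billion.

$21,020 billion

Unemployment gap = 2.86 - 4.66 = -1.8 points, so the output gap is -1.9 × (-1.8) = 3.42%.
Actual GDP = 20325 × (1 + 3.42/100) = 20325 × 1.0342 ≈ 21020 billion.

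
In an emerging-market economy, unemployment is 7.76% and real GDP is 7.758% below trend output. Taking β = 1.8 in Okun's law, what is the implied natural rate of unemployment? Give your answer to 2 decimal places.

From Okun's law, u - u* = -(output gap)/β = -(-7.758)/1.8 = 4.31 points.
So u* = 7.76 - 4.31 = 3.45%.

3.45%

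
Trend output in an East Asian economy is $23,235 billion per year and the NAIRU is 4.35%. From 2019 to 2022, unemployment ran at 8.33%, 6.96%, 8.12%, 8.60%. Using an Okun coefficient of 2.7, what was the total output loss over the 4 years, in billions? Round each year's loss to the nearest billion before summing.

Year 2019: gap = -2.7 × (8.33 - 4.35) = -10.746%, loss ≈ 23235 × 10.746/100 ≈ 2497.
Year 2020: gap = -2.7 × (6.96 - 4.35) = -7.047%, loss ≈ 23235 × 7.047/100 ≈ 1637.
Year 2021: gap = -2.7 × (8.12 - 4.35) = -10.179%, loss ≈ 23235 × 10.179/100 ≈ 2365.
Year 2022: gap = -2.7 × (8.6 - 4.35) = -11.475%, loss ≈ 23235 × 11.475/100 ≈ 2666.
Total lost output = 2497 + 1637 + 2365 + 2666 = 9165 billion.

$9,165 billion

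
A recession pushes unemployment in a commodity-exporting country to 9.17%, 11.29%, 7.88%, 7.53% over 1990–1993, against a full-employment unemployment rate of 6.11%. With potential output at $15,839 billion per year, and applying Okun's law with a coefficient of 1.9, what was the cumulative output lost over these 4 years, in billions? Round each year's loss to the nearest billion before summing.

$3,440 billion

Year 1990: gap = -1.9 × (9.17 - 6.11) = -5.814%, loss ≈ 15839 × 5.814/100 ≈ 921.
Year 1991: gap = -1.9 × (11.29 - 6.11) = -9.842%, loss ≈ 15839 × 9.842/100 ≈ 1559.
Year 1992: gap = -1.9 × (7.88 - 6.11) = -3.363%, loss ≈ 15839 × 3.363/100 ≈ 533.
Year 1993: gap = -1.9 × (7.53 - 6.11) = -2.698%, loss ≈ 15839 × 2.698/100 ≈ 427.
Total lost output = 921 + 1559 + 533 + 427 = 3440 billion.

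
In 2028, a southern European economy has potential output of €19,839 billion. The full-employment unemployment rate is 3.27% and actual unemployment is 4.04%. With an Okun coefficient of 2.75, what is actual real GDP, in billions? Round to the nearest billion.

€19,419 billion

Unemployment gap = 4.04 - 3.27 = 0.77 points, so the output gap is -2.75 × 0.77 = -2.1175%.
Actual GDP = 19839 × (1 - 2.1175/100) = 19839 × 0.978825 ≈ 19419 billion.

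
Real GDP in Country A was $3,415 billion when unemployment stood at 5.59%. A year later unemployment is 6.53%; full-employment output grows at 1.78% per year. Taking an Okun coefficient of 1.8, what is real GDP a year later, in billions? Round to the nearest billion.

$3,418 billion

Δu = 6.53 - 5.59 = 0.94 points.
Okun's law (growth form): g_Y = g_Y* - β × Δu = 1.78 - 1.8 × (0.94) = 1.78 - 1.692 = 0.088%.
Real GDP in the next year = 3415 × (1 + 0.088/100) = 3415 × 1.00088 ≈ 3418 billion.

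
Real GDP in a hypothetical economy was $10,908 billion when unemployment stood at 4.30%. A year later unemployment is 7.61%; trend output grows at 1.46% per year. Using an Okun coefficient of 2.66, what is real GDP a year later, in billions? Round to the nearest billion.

Δu = 7.61 - 4.3 = 3.31 points.
Okun's law (growth form): g_Y = g_Y* - β × Δu = 1.46 - 2.66 × (3.31) = 1.46 - 8.8046 = -7.3446%.
Real GDP in the next year = 10908 × (1 - 7.3446/100) = 10908 × 0.926554 ≈ 10107 billion.

$10,107 billion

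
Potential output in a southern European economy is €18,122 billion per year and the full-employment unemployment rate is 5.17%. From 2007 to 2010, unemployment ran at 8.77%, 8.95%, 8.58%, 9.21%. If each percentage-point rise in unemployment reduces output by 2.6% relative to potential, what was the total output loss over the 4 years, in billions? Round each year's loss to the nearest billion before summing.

Year 2007: gap = -2.6 × (8.77 - 5.17) = -9.36%, loss ≈ 18122 × 9.36/100 ≈ 1696.
Year 2008: gap = -2.6 × (8.95 - 5.17) = -9.828%, loss ≈ 18122 × 9.828/100 ≈ 1781.
Year 2009: gap = -2.6 × (8.58 - 5.17) = -8.866%, loss ≈ 18122 × 8.866/100 ≈ 1607.
Year 2010: gap = -2.6 × (9.21 - 5.17) = -10.504%, loss ≈ 18122 × 10.504/100 ≈ 1904.
Total lost output = 1696 + 1781 + 1607 + 1904 = 6988 billion.

€6,988 billion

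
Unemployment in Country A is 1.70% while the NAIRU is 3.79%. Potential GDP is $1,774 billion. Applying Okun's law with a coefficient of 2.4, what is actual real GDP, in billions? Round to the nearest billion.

$1,863 billion

Unemployment gap = 1.7 - 3.79 = -2.09 points, so the output gap is -2.4 × (-2.09) = 5.016%.
Actual GDP = 1774 × (1 + 5.016/100) = 1774 × 1.05016 ≈ 1863 billion.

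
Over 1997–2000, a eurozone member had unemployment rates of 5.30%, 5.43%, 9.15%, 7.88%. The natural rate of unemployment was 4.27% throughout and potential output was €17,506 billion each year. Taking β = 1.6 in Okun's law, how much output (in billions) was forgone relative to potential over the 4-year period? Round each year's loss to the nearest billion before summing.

Year 1997: gap = -1.6 × (5.3 - 4.27) = -1.648%, loss ≈ 17506 × 1.648/100 ≈ 288.
Year 1998: gap = -1.6 × (5.43 - 4.27) = -1.856%, loss ≈ 17506 × 1.856/100 ≈ 325.
Year 1999: gap = -1.6 × (9.15 - 4.27) = -7.808%, loss ≈ 17506 × 7.808/100 ≈ 1367.
Year 2000: gap = -1.6 × (7.88 - 4.27) = -5.776%, loss ≈ 17506 × 5.776/100 ≈ 1011.
Total lost output = 288 + 325 + 1367 + 1011 = 2991 billion.

€2,991 billion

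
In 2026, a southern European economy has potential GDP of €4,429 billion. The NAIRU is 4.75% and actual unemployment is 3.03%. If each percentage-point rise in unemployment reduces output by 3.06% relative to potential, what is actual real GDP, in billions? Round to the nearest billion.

€4,662 billion

Unemployment gap = 3.03 - 4.75 = -1.72 points, so the output gap is -3.06 × (-1.72) = 5.2632%.
Actual GDP = 4429 × (1 + 5.2632/100) = 4429 × 1.052632 ≈ 4662 billion.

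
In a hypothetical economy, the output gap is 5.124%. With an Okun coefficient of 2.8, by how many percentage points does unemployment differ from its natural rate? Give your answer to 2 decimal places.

Okun's law: output gap = -β × (u - u*), so u - u* = -(output gap)/β.
u - u* = -(5.124)/2.8 = -1.83 percentage points.

-1.83 percentage points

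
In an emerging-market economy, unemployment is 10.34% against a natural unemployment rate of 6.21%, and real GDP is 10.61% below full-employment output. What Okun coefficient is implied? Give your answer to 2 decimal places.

Okun's law: output gap = -β × (u - u*).
-10.61 = -β × (10.34 - 6.21) = -β × 4.13, so β = 10.61/4.13 = 2.57.

β ≈ 2.57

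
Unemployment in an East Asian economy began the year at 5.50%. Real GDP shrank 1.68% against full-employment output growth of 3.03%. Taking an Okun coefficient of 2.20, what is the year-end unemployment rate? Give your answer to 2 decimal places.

7.64%

Growth-rate Okun's law: g_Y = g_Y* - β × Δu, so Δu = (g_Y* - g_Y)/β.
Δu = (3.03 + 1.68)/2.20 = 4.71/2.20 = 2.14 percentage points.
Year-end unemployment = 5.5 + 2.14 = 7.64%.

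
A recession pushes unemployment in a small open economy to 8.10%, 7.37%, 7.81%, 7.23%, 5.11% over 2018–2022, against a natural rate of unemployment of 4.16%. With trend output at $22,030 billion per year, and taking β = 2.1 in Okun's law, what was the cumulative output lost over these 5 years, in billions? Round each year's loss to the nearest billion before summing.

Year 2018: gap = -2.1 × (8.1 - 4.16) = -8.274%, loss ≈ 22030 × 8.274/100 ≈ 1823.
Year 2019: gap = -2.1 × (7.37 - 4.16) = -6.741%, loss ≈ 22030 × 6.741/100 ≈ 1485.
Year 2020: gap = -2.1 × (7.81 - 4.16) = -7.665%, loss ≈ 22030 × 7.665/100 ≈ 1689.
Year 2021: gap = -2.1 × (7.23 - 4.16) = -6.447%, loss ≈ 22030 × 6.447/100 ≈ 1420.
Year 2022: gap = -2.1 × (5.11 - 4.16) = -1.995%, loss ≈ 22030 × 1.995/100 ≈ 439.
Total lost output = 1823 + 1485 + 1689 + 1420 + 439 = 6856 billion.

$6,856 billion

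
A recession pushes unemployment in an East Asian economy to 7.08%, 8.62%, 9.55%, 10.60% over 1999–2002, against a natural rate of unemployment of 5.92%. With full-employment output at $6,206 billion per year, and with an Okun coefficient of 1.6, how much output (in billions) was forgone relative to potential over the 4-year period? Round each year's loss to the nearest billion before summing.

Year 1999: gap = -1.6 × (7.08 - 5.92) = -1.856%, loss ≈ 6206 × 1.856/100 ≈ 115.
Year 2000: gap = -1.6 × (8.62 - 5.92) = -4.32%, loss ≈ 6206 × 4.32/100 ≈ 268.
Year 2001: gap = -1.6 × (9.55 - 5.92) = -5.808%, loss ≈ 6206 × 5.808/100 ≈ 360.
Year 2002: gap = -1.6 × (10.6 - 5.92) = -7.488%, loss ≈ 6206 × 7.488/100 ≈ 465.
Total lost output = 115 + 268 + 360 + 465 = 1208 billion.

$1,208 billion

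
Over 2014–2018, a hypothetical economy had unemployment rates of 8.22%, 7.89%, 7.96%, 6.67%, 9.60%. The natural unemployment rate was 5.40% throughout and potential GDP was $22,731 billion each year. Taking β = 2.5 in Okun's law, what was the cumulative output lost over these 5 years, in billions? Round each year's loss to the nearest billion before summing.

$7,582 billion

Year 2014: gap = -2.5 × (8.22 - 5.4) = -7.05%, loss ≈ 22731 × 7.05/100 ≈ 1603.
Year 2015: gap = -2.5 × (7.89 - 5.4) = -6.225%, loss ≈ 22731 × 6.225/100 ≈ 1415.
Year 2016: gap = -2.5 × (7.96 - 5.4) = -6.4%, loss ≈ 22731 × 6.4/100 ≈ 1455.
Year 2017: gap = -2.5 × (6.67 - 5.4) = -3.175%, loss ≈ 22731 × 3.175/100 ≈ 722.
Year 2018: gap = -2.5 × (9.6 - 5.4) = -10.5%, loss ≈ 22731 × 10.5/100 ≈ 2387.
Total lost output = 1603 + 1415 + 1455 + 722 + 2387 = 7582 billion.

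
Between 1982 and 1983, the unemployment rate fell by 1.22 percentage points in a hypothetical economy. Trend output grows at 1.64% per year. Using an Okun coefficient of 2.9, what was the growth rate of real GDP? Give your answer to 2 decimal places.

5.18%

Growth-rate Okun's law: g_Y = g_Y* - β × Δu.
g_Y = 1.64 - 2.9 × (-1.22) = 1.64 + 3.538 = 5.178%, i.e. 5.18% to 2 d.p.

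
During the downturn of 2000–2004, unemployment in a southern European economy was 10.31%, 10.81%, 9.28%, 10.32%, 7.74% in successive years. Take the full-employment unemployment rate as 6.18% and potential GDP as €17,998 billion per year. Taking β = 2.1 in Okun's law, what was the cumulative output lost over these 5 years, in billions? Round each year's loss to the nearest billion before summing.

Year 2000: gap = -2.1 × (10.31 - 6.18) = -8.673%, loss ≈ 17998 × 8.673/100 ≈ 1561.
Year 2001: gap = -2.1 × (10.81 - 6.18) = -9.723%, loss ≈ 17998 × 9.723/100 ≈ 1750.
Year 2002: gap = -2.1 × (9.28 - 6.18) = -6.51%, loss ≈ 17998 × 6.51/100 ≈ 1172.
Year 2003: gap = -2.1 × (10.32 - 6.18) = -8.694%, loss ≈ 17998 × 8.694/100 ≈ 1565.
Year 2004: gap = -2.1 × (7.74 - 6.18) = -3.276%, loss ≈ 17998 × 3.276/100 ≈ 590.
Total lost output = 1561 + 1750 + 1172 + 1565 + 590 = 6638 billion.

€6,638 billion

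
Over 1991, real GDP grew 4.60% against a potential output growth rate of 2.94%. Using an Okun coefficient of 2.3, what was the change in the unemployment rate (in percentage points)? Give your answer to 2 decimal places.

Growth-rate Okun's law: g_Y = g_Y* - β × Δu, so Δu = (g_Y* - g_Y)/β.
Δu = (2.94 - 4.6)/2.3 = -1.66/2.3 = -0.72 percentage points.

-0.72 percentage points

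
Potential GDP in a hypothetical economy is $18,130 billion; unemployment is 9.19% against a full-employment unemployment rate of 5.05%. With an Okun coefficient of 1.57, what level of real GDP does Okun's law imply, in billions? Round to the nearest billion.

Unemployment gap = 9.19 - 5.05 = 4.14 points, so the output gap is -1.57 × 4.14 = -6.4998%.
Actual GDP = 18130 × (1 - 6.4998/100) = 18130 × 0.935002 ≈ 16952 billion.

$16,952 billion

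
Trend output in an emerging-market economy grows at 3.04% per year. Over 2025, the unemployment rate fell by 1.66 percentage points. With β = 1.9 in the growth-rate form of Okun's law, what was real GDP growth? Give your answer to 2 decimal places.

Growth-rate Okun's law: g_Y = g_Y* - β × Δu.
g_Y = 3.04 - 1.9 × (-1.66) = 3.04 + 3.154 = 6.194%, i.e. 6.19% to 2 d.p.

6.19%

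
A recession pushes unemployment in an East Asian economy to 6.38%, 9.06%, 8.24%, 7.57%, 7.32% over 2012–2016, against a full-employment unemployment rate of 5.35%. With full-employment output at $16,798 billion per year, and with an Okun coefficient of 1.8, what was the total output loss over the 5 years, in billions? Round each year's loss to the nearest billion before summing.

Year 2012: gap = -1.8 × (6.38 - 5.35) = -1.854%, loss ≈ 16798 × 1.854/100 ≈ 311.
Year 2013: gap = -1.8 × (9.06 - 5.35) = -6.678%, loss ≈ 16798 × 6.678/100 ≈ 1122.
Year 2014: gap = -1.8 × (8.24 - 5.35) = -5.202%, loss ≈ 16798 × 5.202/100 ≈ 874.
Year 2015: gap = -1.8 × (7.57 - 5.35) = -3.996%, loss ≈ 16798 × 3.996/100 ≈ 671.
Year 2016: gap = -1.8 × (7.32 - 5.35) = -3.546%, loss ≈ 16798 × 3.546/100 ≈ 596.
Total lost output = 311 + 1122 + 874 + 671 + 596 = 3574 billion.

$3,574 billion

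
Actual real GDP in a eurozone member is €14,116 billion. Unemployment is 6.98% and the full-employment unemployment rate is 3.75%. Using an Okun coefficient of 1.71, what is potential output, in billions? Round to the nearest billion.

Unemployment gap = 6.98 - 3.75 = 3.23 points, so output gap = -1.71 × 3.23 = -5.5233%.
Since Y = Y* × (1 + gap/100), Y* = 14116/0.944767 ≈ 14941 billion.

€14,941 billion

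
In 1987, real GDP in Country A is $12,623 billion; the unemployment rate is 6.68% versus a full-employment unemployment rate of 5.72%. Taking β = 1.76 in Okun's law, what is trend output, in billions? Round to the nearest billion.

Unemployment gap = 6.68 - 5.72 = 0.96 points, so output gap = -1.76 × 0.96 = -1.6896%.
Since Y = Y* × (1 + gap/100), Y* = 12623/0.983104 ≈ 12840 billion.

$12,840 billion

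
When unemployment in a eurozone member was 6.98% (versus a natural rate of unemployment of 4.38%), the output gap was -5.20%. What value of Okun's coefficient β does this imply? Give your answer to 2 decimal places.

Okun's law: output gap = -β × (u - u*).
-5.20 = -β × (6.98 - 4.38) = -β × 2.6, so β = 5.2/2.6 = 2.00.

β ≈ 2.00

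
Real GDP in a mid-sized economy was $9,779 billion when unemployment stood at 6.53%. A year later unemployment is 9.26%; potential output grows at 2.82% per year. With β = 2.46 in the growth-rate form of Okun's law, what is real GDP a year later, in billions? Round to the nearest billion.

$9,398 billion

Δu = 9.26 - 6.53 = 2.73 points.
Okun's law (growth form): g_Y = g_Y* - β × Δu = 2.82 - 2.46 × (2.73) = 2.82 - 6.7158 = -3.8958%.
Real GDP in the next year = 9779 × (1 - 3.8958/100) = 9779 × 0.961042 ≈ 9398 billion.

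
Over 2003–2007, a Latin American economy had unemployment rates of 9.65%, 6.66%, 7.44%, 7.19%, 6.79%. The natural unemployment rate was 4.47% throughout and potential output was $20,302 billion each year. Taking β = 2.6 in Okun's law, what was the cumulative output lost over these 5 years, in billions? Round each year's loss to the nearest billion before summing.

$8,119 billion

Year 2003: gap = -2.6 × (9.65 - 4.47) = -13.468%, loss ≈ 20302 × 13.468/100 ≈ 2734.
Year 2004: gap = -2.6 × (6.66 - 4.47) = -5.694%, loss ≈ 20302 × 5.694/100 ≈ 1156.
Year 2005: gap = -2.6 × (7.44 - 4.47) = -7.722%, loss ≈ 20302 × 7.722/100 ≈ 1568.
Year 2006: gap = -2.6 × (7.19 - 4.47) = -7.072%, loss ≈ 20302 × 7.072/100 ≈ 1436.
Year 2007: gap = -2.6 × (6.79 - 4.47) = -6.032%, loss ≈ 20302 × 6.032/100 ≈ 1225.
Total lost output = 2734 + 1156 + 1568 + 1436 + 1225 = 8119 billion.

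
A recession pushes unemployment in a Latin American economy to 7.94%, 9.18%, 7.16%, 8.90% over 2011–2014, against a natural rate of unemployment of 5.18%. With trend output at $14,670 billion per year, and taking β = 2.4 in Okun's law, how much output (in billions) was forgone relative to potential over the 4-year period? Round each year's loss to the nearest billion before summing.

$4,387 billion

Year 2011: gap = -2.4 × (7.94 - 5.18) = -6.624%, loss ≈ 14670 × 6.624/100 ≈ 972.
Year 2012: gap = -2.4 × (9.18 - 5.18) = -9.6%, loss ≈ 14670 × 9.6/100 ≈ 1408.
Year 2013: gap = -2.4 × (7.16 - 5.18) = -4.752%, loss ≈ 14670 × 4.752/100 ≈ 697.
Year 2014: gap = -2.4 × (8.9 - 5.18) = -8.928%, loss ≈ 14670 × 8.928/100 ≈ 1310.
Total lost output = 972 + 1408 + 697 + 1310 = 4387 billion.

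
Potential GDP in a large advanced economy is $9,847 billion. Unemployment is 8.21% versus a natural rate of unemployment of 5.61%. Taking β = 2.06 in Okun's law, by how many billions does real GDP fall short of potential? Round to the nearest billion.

$527 billion

Output gap = -2.06 × (8.21 - 5.61) = -2.06 × 2.6 = -5.356%.
Actual GDP ≈ 9847 × 0.94644 ≈ 9320 billion, so the shortfall is 9847 - 9320 = 527 billion.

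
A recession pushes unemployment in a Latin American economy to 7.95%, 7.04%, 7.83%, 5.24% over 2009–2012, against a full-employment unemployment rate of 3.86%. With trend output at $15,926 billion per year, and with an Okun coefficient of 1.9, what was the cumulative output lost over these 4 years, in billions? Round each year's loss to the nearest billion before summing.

$3,819 billion

Year 2009: gap = -1.9 × (7.95 - 3.86) = -7.771%, loss ≈ 15926 × 7.771/100 ≈ 1238.
Year 2010: gap = -1.9 × (7.04 - 3.86) = -6.042%, loss ≈ 15926 × 6.042/100 ≈ 962.
Year 2011: gap = -1.9 × (7.83 - 3.86) = -7.543%, loss ≈ 15926 × 7.543/100 ≈ 1201.
Year 2012: gap = -1.9 × (5.24 - 3.86) = -2.622%, loss ≈ 15926 × 2.622/100 ≈ 418.
Total lost output = 1238 + 962 + 1201 + 418 = 3819 billion.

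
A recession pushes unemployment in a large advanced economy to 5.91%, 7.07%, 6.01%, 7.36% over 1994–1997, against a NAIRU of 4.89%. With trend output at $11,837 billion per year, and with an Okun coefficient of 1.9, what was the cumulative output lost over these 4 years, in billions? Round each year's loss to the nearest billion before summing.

$1,527 billion

Year 1994: gap = -1.9 × (5.91 - 4.89) = -1.938%, loss ≈ 11837 × 1.938/100 ≈ 229.
Year 1995: gap = -1.9 × (7.07 - 4.89) = -4.142%, loss ≈ 11837 × 4.142/100 ≈ 490.
Year 1996: gap = -1.9 × (6.01 - 4.89) = -2.128%, loss ≈ 11837 × 2.128/100 ≈ 252.
Year 1997: gap = -1.9 × (7.36 - 4.89) = -4.693%, loss ≈ 11837 × 4.693/100 ≈ 556.
Total lost output = 229 + 490 + 252 + 556 = 1527 billion.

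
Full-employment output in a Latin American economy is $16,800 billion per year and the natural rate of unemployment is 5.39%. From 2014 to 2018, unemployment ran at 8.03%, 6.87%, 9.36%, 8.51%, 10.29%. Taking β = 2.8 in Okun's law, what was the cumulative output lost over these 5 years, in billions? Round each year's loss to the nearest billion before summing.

Year 2014: gap = -2.8 × (8.03 - 5.39) = -7.392%, loss ≈ 16800 × 7.392/100 ≈ 1242.
Year 2015: gap = -2.8 × (6.87 - 5.39) = -4.144%, loss ≈ 16800 × 4.144/100 ≈ 696.
Year 2016: gap = -2.8 × (9.36 - 5.39) = -11.116%, loss ≈ 16800 × 11.116/100 ≈ 1867.
Year 2017: gap = -2.8 × (8.51 - 5.39) = -8.736%, loss ≈ 16800 × 8.736/100 ≈ 1468.
Year 2018: gap = -2.8 × (10.29 - 5.39) = -13.72%, loss ≈ 16800 × 13.72/100 ≈ 2305.
Total lost output = 1242 + 696 + 1867 + 1468 + 2305 = 7578 billion.

$7,578 billion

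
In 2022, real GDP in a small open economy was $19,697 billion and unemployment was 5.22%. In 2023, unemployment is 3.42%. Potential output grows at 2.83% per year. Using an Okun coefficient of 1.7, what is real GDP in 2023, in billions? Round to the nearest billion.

Δu = 3.42 - 5.22 = -1.8 points.
Okun's law (growth form): g_Y = g_Y* - β × Δu = 2.83 - 1.7 × (-1.80) = 2.83 + 3.06 = 5.89%.
Real GDP in the next year = 19697 × (1 + 5.89/100) = 19697 × 1.0589 ≈ 20857 billion.

$20,857 billion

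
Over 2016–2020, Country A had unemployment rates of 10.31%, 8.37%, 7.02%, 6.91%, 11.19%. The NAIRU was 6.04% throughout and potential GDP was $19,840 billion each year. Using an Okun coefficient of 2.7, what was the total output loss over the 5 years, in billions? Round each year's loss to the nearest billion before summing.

Year 2016: gap = -2.7 × (10.31 - 6.04) = -11.529%, loss ≈ 19840 × 11.529/100 ≈ 2287.
Year 2017: gap = -2.7 × (8.37 - 6.04) = -6.291%, loss ≈ 19840 × 6.291/100 ≈ 1248.
Year 2018: gap = -2.7 × (7.02 - 6.04) = -2.646%, loss ≈ 19840 × 2.646/100 ≈ 525.
Year 2019: gap = -2.7 × (6.91 - 6.04) = -2.349%, loss ≈ 19840 × 2.349/100 ≈ 466.
Year 2020: gap = -2.7 × (11.19 - 6.04) = -13.905%, loss ≈ 19840 × 13.905/100 ≈ 2759.
Total lost output = 2287 + 1248 + 525 + 466 + 2759 = 7285 billion.

$7,285 billion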